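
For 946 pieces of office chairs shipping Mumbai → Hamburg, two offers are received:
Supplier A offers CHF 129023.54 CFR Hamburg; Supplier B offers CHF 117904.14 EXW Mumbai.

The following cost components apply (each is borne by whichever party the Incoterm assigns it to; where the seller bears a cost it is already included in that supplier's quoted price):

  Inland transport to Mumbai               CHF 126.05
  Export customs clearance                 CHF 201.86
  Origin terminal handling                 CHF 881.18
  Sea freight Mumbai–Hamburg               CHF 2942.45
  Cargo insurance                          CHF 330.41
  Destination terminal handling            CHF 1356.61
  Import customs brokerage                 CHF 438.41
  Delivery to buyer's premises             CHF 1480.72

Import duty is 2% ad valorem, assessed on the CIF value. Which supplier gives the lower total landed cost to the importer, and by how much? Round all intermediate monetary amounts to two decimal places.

Supplier A (CFR):
CIF value = CFR price + insurance = 129023.54 + 330.41 = 129353.95
Import duty = 129353.95 × 2% = 2587.08
Buyer bears (A): 330.41 + 1356.61 + 438.41 + 1480.72 = 3606.15
Landed cost (A) = invoice 129023.54 + 3606.15 + duty 2587.08 = 135216.77
Supplier B (EXW):
CIF value = EXW price + inland to port + export clearance + origin terminal + freight + insurance = 117904.14 + 126.05 + 201.86 + 881.18 + 2942.45 + 330.41 = 122386.09
Import duty = 122386.09 × 2% = 2447.72
Buyer bears (B): 126.05 + 201.86 + 881.18 + 2942.45 + 330.41 + 1356.61 + 438.41 + 1480.72 = 7757.69
Landed cost (B) = invoice 117904.14 + 7757.69 + duty 2447.72 = 128109.55
Difference = |135216.77 − 128109.55| = 7107.22

Supplier B is cheaper by CHF 7107.22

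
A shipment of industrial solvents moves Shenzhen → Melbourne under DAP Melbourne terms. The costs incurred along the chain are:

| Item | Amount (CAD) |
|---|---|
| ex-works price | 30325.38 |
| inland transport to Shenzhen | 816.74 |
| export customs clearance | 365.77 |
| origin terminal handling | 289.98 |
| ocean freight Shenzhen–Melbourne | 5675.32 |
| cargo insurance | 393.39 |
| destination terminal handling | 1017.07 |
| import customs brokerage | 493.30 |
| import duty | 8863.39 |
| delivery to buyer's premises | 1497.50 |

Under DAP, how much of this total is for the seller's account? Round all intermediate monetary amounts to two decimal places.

DAP: the seller bears all costs to the named destination except import duty and clearance.
Seller's account: goods 30325.38 + inland to port 816.74 + export clearance 365.77 + origin terminal 289.98 + freight 5675.32 + insurance 393.39 + destination terminal 1017.07 + delivery 1497.50 = 40381.15
Buyer's account: brokerage 493.30 + duty 8863.39 = 9356.69

Seller's account: CAD 40381.15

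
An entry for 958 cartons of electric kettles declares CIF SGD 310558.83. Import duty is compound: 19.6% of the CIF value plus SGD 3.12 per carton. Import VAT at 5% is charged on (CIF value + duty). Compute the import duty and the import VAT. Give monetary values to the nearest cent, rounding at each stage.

Ad valorem component: 310558.83 × 19.6% = 60869.53
Specific component: 958 × 3.12 = 2988.96
Import duty = 60869.53 + 2988.96 = 63858.49
VAT base = CIF + duty = 310558.83 + 63858.49 = 374417.32
Import VAT = 374417.32 × 5% = 18720.87

Import duty: SGD 63858.49; import VAT: SGD 18720.87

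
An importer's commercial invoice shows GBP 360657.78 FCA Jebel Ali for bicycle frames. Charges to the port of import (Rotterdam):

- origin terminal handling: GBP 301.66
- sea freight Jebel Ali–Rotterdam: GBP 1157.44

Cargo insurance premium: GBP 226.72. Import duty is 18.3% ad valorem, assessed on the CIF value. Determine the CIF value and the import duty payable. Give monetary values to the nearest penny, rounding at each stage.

CIF = FCA price + pre-shipment costs + freight + insurance
CIF = 360657.78 + 301.66 + 1157.44 + 226.72 = 362343.60
Import duty = 362343.60 × 18.3% = 66308.88

CIF value: GBP 362343.60; import duty: GBP 66308.88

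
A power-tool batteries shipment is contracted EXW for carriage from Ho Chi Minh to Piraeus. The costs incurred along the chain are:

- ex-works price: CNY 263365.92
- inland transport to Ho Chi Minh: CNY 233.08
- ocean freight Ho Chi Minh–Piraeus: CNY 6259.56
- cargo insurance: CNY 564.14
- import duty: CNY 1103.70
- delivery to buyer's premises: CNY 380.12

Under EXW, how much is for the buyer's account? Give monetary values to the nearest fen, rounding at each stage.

EXW: the seller makes goods available at their premises; the buyer bears all onward costs.
Seller's account: goods 263365.92 = 263365.92
Buyer's account: inland to port 233.08 + freight 6259.56 + insurance 564.14 + duty 1103.70 + delivery 380.12 = 8540.60

Buyer's account: CNY 8540.60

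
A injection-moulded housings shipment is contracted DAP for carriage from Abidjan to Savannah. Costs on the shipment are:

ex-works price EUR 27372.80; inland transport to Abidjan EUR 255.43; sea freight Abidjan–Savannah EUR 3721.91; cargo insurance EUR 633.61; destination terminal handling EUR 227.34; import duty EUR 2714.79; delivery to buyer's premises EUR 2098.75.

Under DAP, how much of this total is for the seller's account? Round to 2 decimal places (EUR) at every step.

Seller's account: EUR 34309.84

DAP: the seller bears all costs to the named destination except import duty and clearance.
Seller's account: goods 27372.80 + inland to port 255.43 + freight 3721.91 + insurance 633.61 + destination terminal 227.34 + delivery 2098.75 = 34309.84
Buyer's account: duty 2714.79 = 2714.79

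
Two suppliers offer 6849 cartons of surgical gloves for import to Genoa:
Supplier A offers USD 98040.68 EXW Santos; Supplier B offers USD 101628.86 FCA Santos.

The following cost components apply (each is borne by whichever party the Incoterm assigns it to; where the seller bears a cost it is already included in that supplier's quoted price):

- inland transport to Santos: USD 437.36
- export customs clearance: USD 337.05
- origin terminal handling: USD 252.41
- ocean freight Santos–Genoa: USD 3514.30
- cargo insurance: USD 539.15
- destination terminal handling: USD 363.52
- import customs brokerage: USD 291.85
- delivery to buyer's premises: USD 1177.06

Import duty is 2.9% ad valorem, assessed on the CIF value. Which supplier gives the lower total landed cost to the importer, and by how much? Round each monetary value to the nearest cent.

Supplier A is cheaper by USD 2895.37

Supplier A (EXW):
CIF value = EXW price + inland to port + export clearance + origin terminal + freight + insurance = 98040.68 + 437.36 + 337.05 + 252.41 + 3514.30 + 539.15 = 103120.95
Import duty = 103120.95 × 2.9% = 2990.51
Buyer bears (A): 437.36 + 337.05 + 252.41 + 3514.30 + 539.15 + 363.52 + 291.85 + 1177.06 = 6912.70
Landed cost (A) = invoice 98040.68 + 6912.70 + duty 2990.51 = 107943.89
Supplier B (FCA):
CIF value = FCA price + origin terminal + freight + insurance = 101628.86 + 252.41 + 3514.30 + 539.15 = 105934.72
Import duty = 105934.72 × 2.9% = 3072.11
Buyer bears (B): 252.41 + 3514.30 + 539.15 + 363.52 + 291.85 + 1177.06 = 6138.29
Landed cost (B) = invoice 101628.86 + 6138.29 + duty 3072.11 = 110839.26
Difference = |107943.89 − 110839.26| = 2895.37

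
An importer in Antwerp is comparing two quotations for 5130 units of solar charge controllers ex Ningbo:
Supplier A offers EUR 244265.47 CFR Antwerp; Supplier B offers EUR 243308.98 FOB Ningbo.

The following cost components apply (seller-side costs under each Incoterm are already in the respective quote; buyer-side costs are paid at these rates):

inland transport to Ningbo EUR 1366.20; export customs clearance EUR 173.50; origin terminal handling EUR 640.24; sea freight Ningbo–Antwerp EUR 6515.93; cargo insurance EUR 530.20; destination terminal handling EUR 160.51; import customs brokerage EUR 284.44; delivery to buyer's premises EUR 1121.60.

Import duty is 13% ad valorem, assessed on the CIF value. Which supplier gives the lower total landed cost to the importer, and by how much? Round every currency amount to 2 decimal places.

Supplier A is cheaper by EUR 6282.16

Supplier A (CFR):
CIF value = CFR price + insurance = 244265.47 + 530.20 = 244795.67
Import duty = 244795.67 × 13% = 31823.44
Buyer bears (A): 530.20 + 160.51 + 284.44 + 1121.60 = 2096.75
Landed cost (A) = invoice 244265.47 + 2096.75 + duty 31823.44 = 278185.66
Supplier B (FOB):
CIF value = FOB price + freight + insurance = 243308.98 + 6515.93 + 530.20 = 250355.11
Import duty = 250355.11 × 13% = 32546.16
Buyer bears (B): 6515.93 + 530.20 + 160.51 + 284.44 + 1121.60 = 8612.68
Landed cost (B) = invoice 243308.98 + 8612.68 + duty 32546.16 = 284467.82
Difference = |278185.66 − 284467.82| = 6282.16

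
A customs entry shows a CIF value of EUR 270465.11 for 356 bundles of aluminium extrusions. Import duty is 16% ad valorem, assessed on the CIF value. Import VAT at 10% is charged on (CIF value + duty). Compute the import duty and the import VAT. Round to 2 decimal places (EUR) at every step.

Import duty = 270465.11 × 16% = 43274.42
VAT base = CIF + duty = 270465.11 + 43274.42 = 313739.53
Import VAT = 313739.53 × 10% = 31373.95

Import duty: EUR 43274.42; import VAT: EUR 31373.95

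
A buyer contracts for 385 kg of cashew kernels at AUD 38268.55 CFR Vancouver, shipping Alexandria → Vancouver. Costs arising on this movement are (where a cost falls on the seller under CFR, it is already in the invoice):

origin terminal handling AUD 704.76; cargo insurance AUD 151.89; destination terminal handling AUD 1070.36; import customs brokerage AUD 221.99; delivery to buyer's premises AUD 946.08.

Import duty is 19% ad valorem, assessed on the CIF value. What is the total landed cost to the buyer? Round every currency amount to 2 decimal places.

CFR: the seller pays costs through ocean freight to the destination port, but not insurance.
Already in the invoice (seller's account under CFR): origin terminal — exclude.
CIF value = CFR price + insurance = 38268.55 + 151.89 = 38420.44
Import duty = 38420.44 × 19% = 7299.88
Buyer bears: insurance 151.89 + destination terminal 1070.36 + brokerage 221.99 + delivery 946.08 + duty 7299.88 = 9690.20
Landed cost = invoice 38268.55 + 9690.20 = 47958.75

Total landed cost: AUD 47958.75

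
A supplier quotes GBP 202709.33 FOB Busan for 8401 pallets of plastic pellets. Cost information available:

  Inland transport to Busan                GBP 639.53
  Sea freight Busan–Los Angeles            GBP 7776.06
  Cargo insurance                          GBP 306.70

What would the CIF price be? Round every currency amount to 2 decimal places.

CIF price: GBP 210792.09

Not relevant to the conversion: inland to port — on the seller under both FOB and CIF; already in the FOB price and stays in the CIF price.
From FOB to CIF, the seller additionally bears: freight, insurance.
CIF price = 202709.33 + 7776.06 + 306.70 = 210792.09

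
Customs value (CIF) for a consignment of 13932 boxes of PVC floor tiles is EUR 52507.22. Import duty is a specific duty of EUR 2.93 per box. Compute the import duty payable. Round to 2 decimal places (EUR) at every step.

Import duty: EUR 40820.76

Import duty = 13932 × 2.93 = 40820.76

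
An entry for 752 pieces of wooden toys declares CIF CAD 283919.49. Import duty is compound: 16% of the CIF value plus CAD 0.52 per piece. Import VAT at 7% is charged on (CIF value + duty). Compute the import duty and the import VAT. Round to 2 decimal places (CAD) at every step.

Import duty: CAD 45818.16; import VAT: CAD 23081.64

Ad valorem component: 283919.49 × 16% = 45427.12
Specific component: 752 × 0.52 = 391.04
Import duty = 45427.12 + 391.04 = 45818.16
VAT base = CIF + duty = 283919.49 + 45818.16 = 329737.65
Import VAT = 329737.65 × 7% = 23081.64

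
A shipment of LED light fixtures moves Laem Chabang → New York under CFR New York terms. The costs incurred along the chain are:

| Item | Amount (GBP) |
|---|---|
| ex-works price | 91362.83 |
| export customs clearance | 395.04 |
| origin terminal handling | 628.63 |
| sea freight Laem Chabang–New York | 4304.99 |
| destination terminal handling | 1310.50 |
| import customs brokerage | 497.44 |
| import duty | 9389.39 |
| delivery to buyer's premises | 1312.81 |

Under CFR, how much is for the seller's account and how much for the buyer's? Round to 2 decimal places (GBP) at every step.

Seller: GBP 96691.49; buyer: GBP 12510.14

CFR: the seller pays costs through ocean freight to the destination port, but not insurance.
Seller's account: goods 91362.83 + export clearance 395.04 + origin terminal 628.63 + freight 4304.99 = 96691.49
Buyer's account: destination terminal 1310.50 + brokerage 497.44 + duty 9389.39 + delivery 1312.81 = 12510.14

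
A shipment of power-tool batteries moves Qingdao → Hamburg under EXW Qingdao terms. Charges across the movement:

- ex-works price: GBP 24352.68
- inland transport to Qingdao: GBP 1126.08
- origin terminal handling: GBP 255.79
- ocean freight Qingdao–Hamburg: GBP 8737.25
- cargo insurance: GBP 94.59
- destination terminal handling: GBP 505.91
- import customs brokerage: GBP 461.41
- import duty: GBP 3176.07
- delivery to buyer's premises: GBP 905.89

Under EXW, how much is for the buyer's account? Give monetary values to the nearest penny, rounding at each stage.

Buyer's account: GBP 15262.99

EXW: the seller makes goods available at their premises; the buyer bears all onward costs.
Seller's account: goods 24352.68 = 24352.68
Buyer's account: inland to port 1126.08 + origin terminal 255.79 + freight 8737.25 + insurance 94.59 + destination terminal 505.91 + brokerage 461.41 + duty 3176.07 + delivery 905.89 = 15262.99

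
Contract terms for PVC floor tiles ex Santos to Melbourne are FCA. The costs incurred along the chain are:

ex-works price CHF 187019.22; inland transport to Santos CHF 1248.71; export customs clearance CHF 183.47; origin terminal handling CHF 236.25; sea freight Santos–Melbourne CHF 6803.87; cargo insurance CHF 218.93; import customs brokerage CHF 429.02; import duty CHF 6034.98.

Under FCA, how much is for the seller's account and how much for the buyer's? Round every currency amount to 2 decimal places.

Seller: CHF 188451.40; buyer: CHF 13723.05

FCA: the seller delivers export-cleared goods to the carrier; the buyer bears costs from that point.
Seller's account: goods 187019.22 + inland to port 1248.71 + export clearance 183.47 = 188451.40
Buyer's account: origin terminal 236.25 + freight 6803.87 + insurance 218.93 + brokerage 429.02 + duty 6034.98 = 13723.05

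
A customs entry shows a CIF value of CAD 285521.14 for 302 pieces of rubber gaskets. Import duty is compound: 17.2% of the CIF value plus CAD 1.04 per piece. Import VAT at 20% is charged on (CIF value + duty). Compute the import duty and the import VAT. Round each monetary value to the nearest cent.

Ad valorem component: 285521.14 × 17.2% = 49109.64
Specific component: 302 × 1.04 = 314.08
Import duty = 49109.64 + 314.08 = 49423.72
VAT base = CIF + duty = 285521.14 + 49423.72 = 334944.86
Import VAT = 334944.86 × 20% = 66988.97

Import duty: CAD 49423.72; import VAT: CAD 66988.97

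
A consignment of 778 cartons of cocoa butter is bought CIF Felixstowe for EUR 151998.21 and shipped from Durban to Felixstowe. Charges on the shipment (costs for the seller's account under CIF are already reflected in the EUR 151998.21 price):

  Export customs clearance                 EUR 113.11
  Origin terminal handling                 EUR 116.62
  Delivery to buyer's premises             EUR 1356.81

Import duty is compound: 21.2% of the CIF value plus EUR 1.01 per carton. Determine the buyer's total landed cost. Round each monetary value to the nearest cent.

Total landed cost: EUR 186364.42

CIF: the seller pays costs through ocean freight and marine insurance to the destination port.
Already in the invoice (seller's account under CIF): export clearance, origin terminal — exclude.
The CIF price already equals the CIF value: 151998.21
Ad valorem component: 151998.21 × 21.2% = 32223.62
Specific component: 778 × 1.01 = 785.78
Import duty = 32223.62 + 785.78 = 33009.40
Buyer bears: delivery 1356.81 + duty 33009.40 = 34366.21
Landed cost = invoice 151998.21 + 34366.21 = 186364.42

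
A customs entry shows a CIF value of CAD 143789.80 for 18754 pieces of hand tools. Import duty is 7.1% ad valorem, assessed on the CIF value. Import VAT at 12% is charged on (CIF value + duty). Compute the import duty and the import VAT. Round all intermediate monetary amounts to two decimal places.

Import duty: CAD 10209.08; import VAT: CAD 18479.87

Import duty = 143789.80 × 7.1% = 10209.08
VAT base = CIF + duty = 143789.80 + 10209.08 = 153998.88
Import VAT = 153998.88 × 12% = 18479.87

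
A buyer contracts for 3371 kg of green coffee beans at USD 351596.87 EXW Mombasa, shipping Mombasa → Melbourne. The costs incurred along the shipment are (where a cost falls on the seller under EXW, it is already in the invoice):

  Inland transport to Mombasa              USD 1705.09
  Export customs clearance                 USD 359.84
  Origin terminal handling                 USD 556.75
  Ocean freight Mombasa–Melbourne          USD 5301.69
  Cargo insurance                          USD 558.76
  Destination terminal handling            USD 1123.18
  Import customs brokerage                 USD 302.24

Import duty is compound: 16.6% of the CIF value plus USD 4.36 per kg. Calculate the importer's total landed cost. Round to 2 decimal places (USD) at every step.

Total landed cost: USD 435975.09

EXW: the seller makes goods available at their premises; the buyer bears all onward costs.
CIF value = EXW price + inland to port + export clearance + origin terminal + freight + insurance = 351596.87 + 1705.09 + 359.84 + 556.75 + 5301.69 + 558.76 = 360079.00
Ad valorem component: 360079.00 × 16.6% = 59773.11
Specific component: 3371 × 4.36 = 14697.56
Import duty = 59773.11 + 14697.56 = 74470.67
Buyer bears: inland to port 1705.09 + export clearance 359.84 + origin terminal 556.75 + freight 5301.69 + insurance 558.76 + destination terminal 1123.18 + brokerage 302.24 + duty 74470.67 = 84378.22
Landed cost = invoice 351596.87 + 84378.22 = 435975.09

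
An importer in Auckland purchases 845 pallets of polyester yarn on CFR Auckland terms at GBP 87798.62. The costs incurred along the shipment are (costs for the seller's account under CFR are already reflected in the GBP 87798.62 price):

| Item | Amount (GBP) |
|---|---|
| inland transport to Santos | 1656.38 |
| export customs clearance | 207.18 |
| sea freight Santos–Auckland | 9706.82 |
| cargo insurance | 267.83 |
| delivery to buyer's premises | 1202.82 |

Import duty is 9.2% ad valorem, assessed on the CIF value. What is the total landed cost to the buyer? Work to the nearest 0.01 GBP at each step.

Total landed cost: GBP 97371.38

CFR: the seller pays costs through ocean freight to the destination port, but not insurance.
Already in the invoice (seller's account under CFR): inland to port, export clearance, freight — exclude.
CIF value = CFR price + insurance = 87798.62 + 267.83 = 88066.45
Import duty = 88066.45 × 9.2% = 8102.11
Buyer bears: insurance 267.83 + delivery 1202.82 + duty 8102.11 = 9572.76
Landed cost = invoice 87798.62 + 9572.76 = 97371.38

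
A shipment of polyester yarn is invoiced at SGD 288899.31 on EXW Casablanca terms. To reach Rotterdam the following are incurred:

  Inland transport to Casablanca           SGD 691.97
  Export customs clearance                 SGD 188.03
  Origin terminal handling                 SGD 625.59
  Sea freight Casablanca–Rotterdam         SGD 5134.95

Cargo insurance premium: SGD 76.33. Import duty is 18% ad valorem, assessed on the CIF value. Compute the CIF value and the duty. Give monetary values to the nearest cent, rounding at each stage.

CIF value: SGD 295616.18; import duty: SGD 53210.91

CIF = EXW price + pre-shipment costs + freight + insurance
CIF = 288899.31 + 691.97 + 188.03 + 625.59 + 5134.95 + 76.33 = 295616.18
Import duty = 295616.18 × 18% = 53210.91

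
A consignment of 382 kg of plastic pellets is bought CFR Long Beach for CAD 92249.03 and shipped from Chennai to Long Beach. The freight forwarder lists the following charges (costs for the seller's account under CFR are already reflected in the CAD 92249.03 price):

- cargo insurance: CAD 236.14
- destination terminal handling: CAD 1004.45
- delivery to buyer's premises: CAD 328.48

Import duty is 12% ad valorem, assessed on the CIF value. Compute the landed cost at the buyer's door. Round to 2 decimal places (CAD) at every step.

Total landed cost: CAD 104916.32

CFR: the seller pays costs through ocean freight to the destination port, but not insurance.
CIF value = CFR price + insurance = 92249.03 + 236.14 = 92485.17
Import duty = 92485.17 × 12% = 11098.22
Buyer bears: insurance 236.14 + destination terminal 1004.45 + delivery 328.48 + duty 11098.22 = 12667.29
Landed cost = invoice 92249.03 + 12667.29 = 104916.32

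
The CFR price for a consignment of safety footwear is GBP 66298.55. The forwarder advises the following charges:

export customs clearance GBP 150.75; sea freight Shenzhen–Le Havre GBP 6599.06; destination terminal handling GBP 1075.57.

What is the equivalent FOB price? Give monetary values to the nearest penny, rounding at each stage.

Not relevant to the conversion: export clearance — on the seller under both CFR and FOB; already in the CFR price and stays in the FOB price. destination terminal — on the buyer under both terms; not part of either seller's price.
From CFR to FOB, the seller no longer bears: freight.
FOB price = 66298.55 − 6599.06 = 59699.49

FOB price: GBP 59699.49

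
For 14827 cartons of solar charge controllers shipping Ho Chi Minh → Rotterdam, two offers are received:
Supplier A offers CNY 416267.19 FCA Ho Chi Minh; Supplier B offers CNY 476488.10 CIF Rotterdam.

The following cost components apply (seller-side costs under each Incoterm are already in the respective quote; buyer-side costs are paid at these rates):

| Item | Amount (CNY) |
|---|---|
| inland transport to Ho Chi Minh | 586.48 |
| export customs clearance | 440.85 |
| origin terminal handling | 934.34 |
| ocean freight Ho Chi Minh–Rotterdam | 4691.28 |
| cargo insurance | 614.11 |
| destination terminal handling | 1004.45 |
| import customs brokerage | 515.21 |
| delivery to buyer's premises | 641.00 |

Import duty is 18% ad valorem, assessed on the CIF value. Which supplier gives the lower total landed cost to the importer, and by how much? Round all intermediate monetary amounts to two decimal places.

Supplier A (FCA):
CIF value = FCA price + origin terminal + freight + insurance = 416267.19 + 934.34 + 4691.28 + 614.11 = 422506.92
Import duty = 422506.92 × 18% = 76051.25
Buyer bears (A): 934.34 + 4691.28 + 614.11 + 1004.45 + 515.21 + 641.00 = 8400.39
Landed cost (A) = invoice 416267.19 + 8400.39 + duty 76051.25 = 500718.83
Supplier B (CIF):
The CIF price already equals the CIF value: 476488.10
Import duty = 476488.10 × 18% = 85767.86
Buyer bears (B): 1004.45 + 515.21 + 641.00 = 2160.66
Landed cost (B) = invoice 476488.10 + 2160.66 + duty 85767.86 = 564416.62
Difference = |500718.83 − 564416.62| = 63697.79

Supplier A is cheaper by CNY 63697.79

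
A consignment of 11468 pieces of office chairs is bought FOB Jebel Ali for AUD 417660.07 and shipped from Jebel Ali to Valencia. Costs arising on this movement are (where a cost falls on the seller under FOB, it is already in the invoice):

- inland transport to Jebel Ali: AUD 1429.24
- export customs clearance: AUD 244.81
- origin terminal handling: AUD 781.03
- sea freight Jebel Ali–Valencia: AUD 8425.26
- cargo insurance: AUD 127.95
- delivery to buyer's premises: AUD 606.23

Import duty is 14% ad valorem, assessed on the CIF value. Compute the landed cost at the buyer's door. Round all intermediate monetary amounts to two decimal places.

FOB: the seller bears costs until goods are on board at the origin port; the buyer bears freight, insurance and all costs thereafter.
Already in the invoice (seller's account under FOB): inland to port, export clearance, origin terminal — exclude.
CIF value = FOB price + freight + insurance = 417660.07 + 8425.26 + 127.95 = 426213.28
Import duty = 426213.28 × 14% = 59669.86
Buyer bears: freight 8425.26 + insurance 127.95 + delivery 606.23 + duty 59669.86 = 68829.30
Landed cost = invoice 417660.07 + 68829.30 = 486489.37

Total landed cost: AUD 486489.37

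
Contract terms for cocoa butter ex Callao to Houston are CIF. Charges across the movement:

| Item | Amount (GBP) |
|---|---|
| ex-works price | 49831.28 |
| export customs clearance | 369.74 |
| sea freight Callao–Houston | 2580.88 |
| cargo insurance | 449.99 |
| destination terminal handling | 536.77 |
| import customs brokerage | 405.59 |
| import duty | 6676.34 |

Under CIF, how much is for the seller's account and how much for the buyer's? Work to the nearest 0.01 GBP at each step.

CIF: the seller pays costs through ocean freight and marine insurance to the destination port.
Seller's account: goods 49831.28 + export clearance 369.74 + freight 2580.88 + insurance 449.99 = 53231.89
Buyer's account: destination terminal 536.77 + brokerage 405.59 + duty 6676.34 = 7618.70

Seller: GBP 53231.89; buyer: GBP 7618.70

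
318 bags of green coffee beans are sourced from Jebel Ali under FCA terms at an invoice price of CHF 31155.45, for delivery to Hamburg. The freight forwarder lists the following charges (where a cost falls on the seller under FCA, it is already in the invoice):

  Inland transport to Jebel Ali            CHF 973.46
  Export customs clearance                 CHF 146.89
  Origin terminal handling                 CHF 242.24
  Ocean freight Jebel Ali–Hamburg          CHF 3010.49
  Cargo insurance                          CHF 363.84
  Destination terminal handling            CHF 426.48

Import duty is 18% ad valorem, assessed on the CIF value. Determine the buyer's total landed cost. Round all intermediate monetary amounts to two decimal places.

FCA: the seller delivers export-cleared goods to the carrier; the buyer bears costs from that point.
Already in the invoice (seller's account under FCA): inland to port, export clearance — exclude.
CIF value = FCA price + origin terminal + freight + insurance = 31155.45 + 242.24 + 3010.49 + 363.84 = 34772.02
Import duty = 34772.02 × 18% = 6258.96
Buyer bears: origin terminal 242.24 + freight 3010.49 + insurance 363.84 + destination terminal 426.48 + duty 6258.96 = 10302.01
Landed cost = invoice 31155.45 + 10302.01 = 41457.46

Total landed cost: CHF 41457.46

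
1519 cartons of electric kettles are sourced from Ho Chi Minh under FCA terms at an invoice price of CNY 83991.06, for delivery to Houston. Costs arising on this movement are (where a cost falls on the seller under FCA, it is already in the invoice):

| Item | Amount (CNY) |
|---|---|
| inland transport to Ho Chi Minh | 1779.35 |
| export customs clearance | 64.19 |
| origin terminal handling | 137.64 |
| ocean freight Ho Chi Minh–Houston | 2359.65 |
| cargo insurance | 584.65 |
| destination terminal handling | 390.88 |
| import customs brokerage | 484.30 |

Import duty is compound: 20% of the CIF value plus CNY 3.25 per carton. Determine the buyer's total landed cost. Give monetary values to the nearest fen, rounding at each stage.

Total landed cost: CNY 110299.53

FCA: the seller delivers export-cleared goods to the carrier; the buyer bears costs from that point.
Already in the invoice (seller's account under FCA): inland to port, export clearance — exclude.
CIF value = FCA price + origin terminal + freight + insurance = 83991.06 + 137.64 + 2359.65 + 584.65 = 87073.00
Ad valorem component: 87073.00 × 20% = 17414.60
Specific component: 1519 × 3.25 = 4936.75
Import duty = 17414.60 + 4936.75 = 22351.35
Buyer bears: origin terminal 137.64 + freight 2359.65 + insurance 584.65 + destination terminal 390.88 + brokerage 484.30 + duty 22351.35 = 26308.47
Landed cost = invoice 83991.06 + 26308.47 = 110299.53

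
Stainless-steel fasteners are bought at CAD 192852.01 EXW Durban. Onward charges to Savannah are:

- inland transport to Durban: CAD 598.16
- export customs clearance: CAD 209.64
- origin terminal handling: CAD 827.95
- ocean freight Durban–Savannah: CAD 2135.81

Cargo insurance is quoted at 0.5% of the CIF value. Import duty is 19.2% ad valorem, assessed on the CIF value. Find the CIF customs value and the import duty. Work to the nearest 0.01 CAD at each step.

Let C be the CIF value. C = EXW price + pre-shipment costs + freight + 0.5% × C
C − 0.5% × C = 192852.01 + 598.16 + 209.64 + 827.95 + 2135.81
0.995 × C = 196623.57
C = 196623.57 / 0.995 = 197611.63
Insurance premium = 0.5% × 197611.63 = 988.06
Import duty = 197611.63 × 19.2% = 37941.43

CIF value: CAD 197611.63; import duty: CAD 37941.43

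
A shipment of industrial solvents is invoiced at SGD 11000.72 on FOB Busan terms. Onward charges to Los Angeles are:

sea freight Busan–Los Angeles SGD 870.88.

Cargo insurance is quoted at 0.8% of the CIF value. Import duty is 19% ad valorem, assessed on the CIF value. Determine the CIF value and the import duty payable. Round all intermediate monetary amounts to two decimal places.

CIF value: SGD 11967.34; import duty: SGD 2273.79

Let C be the CIF value. C = FOB price + freight + 0.8% × C
C − 0.8% × C = 11000.72 + 870.88
0.992 × C = 11871.60
C = 11871.60 / 0.992 = 11967.34
Insurance premium = 0.8% × 11967.34 = 95.74
Import duty = 11967.34 × 19% = 2273.79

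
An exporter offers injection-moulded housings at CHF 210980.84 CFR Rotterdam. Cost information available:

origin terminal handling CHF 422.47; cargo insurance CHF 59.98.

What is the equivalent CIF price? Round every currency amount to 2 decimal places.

Not relevant to the conversion: origin terminal — on the seller under both CFR and CIF; already in the CFR price and stays in the CIF price.
From CFR to CIF, the seller additionally bears: insurance.
CIF price = 210980.84 + 59.98 = 211040.82

CIF price: CHF 211040.82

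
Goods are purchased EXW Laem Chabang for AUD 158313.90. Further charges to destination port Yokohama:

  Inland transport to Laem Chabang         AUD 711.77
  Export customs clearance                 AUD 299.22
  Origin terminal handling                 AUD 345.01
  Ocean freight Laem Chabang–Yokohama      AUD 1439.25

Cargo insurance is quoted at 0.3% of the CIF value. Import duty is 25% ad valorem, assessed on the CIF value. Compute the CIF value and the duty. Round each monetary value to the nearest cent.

CIF value: AUD 161593.93; import duty: AUD 40398.48

Let C be the CIF value. C = EXW price + pre-shipment costs + freight + 0.3% × C
C − 0.3% × C = 158313.90 + 711.77 + 299.22 + 345.01 + 1439.25
0.997 × C = 161109.15
C = 161109.15 / 0.997 = 161593.93
Insurance premium = 0.3% × 161593.93 = 484.78
Import duty = 161593.93 × 25% = 40398.48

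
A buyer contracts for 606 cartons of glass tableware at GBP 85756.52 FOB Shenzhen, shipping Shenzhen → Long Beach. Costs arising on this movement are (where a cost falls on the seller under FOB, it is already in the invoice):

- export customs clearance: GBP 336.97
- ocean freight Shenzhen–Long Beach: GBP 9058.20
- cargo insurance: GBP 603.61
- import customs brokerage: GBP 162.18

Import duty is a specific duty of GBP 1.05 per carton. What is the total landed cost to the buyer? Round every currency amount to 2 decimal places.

FOB: the seller bears costs until goods are on board at the origin port; the buyer bears freight, insurance and all costs thereafter.
Already in the invoice (seller's account under FOB): export clearance — exclude.
CIF value = FOB price + freight + insurance = 85756.52 + 9058.20 + 603.61 = 95418.33
Import duty = 606 × 1.05 = 636.30
Buyer bears: freight 9058.20 + insurance 603.61 + brokerage 162.18 + duty 636.30 = 10460.29
Landed cost = invoice 85756.52 + 10460.29 = 96216.81

Total landed cost: GBP 96216.81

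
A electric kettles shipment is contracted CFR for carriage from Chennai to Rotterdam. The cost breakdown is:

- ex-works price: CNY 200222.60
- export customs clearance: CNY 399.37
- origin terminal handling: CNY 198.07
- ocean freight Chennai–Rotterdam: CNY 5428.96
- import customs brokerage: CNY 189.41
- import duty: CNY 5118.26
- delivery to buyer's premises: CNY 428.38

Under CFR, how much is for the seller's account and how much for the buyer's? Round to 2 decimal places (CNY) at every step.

CFR: the seller pays costs through ocean freight to the destination port, but not insurance.
Seller's account: goods 200222.60 + export clearance 399.37 + origin terminal 198.07 + freight 5428.96 = 206249.00
Buyer's account: brokerage 189.41 + duty 5118.26 + delivery 428.38 = 5736.05

Seller: CNY 206249.00; buyer: CNY 5736.05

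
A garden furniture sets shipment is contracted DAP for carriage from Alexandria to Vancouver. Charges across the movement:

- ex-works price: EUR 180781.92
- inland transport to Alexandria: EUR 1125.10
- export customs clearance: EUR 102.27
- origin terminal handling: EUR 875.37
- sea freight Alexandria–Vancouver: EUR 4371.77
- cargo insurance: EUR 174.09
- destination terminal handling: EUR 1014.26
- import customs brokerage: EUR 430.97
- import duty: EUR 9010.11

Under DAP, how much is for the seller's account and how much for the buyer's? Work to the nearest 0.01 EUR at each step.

DAP: the seller bears all costs to the named destination except import duty and clearance.
Seller's account: goods 180781.92 + inland to port 1125.10 + export clearance 102.27 + origin terminal 875.37 + freight 4371.77 + insurance 174.09 + destination terminal 1014.26 = 188444.78
Buyer's account: brokerage 430.97 + duty 9010.11 = 9441.08

Seller: EUR 188444.78; buyer: EUR 9441.08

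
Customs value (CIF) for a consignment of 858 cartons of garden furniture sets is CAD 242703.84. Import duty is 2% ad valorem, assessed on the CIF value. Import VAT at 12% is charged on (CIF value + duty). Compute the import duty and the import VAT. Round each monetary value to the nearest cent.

Import duty: CAD 4854.08; import VAT: CAD 29706.95

Import duty = 242703.84 × 2% = 4854.08
VAT base = CIF + duty = 242703.84 + 4854.08 = 247557.92
Import VAT = 247557.92 × 12% = 29706.95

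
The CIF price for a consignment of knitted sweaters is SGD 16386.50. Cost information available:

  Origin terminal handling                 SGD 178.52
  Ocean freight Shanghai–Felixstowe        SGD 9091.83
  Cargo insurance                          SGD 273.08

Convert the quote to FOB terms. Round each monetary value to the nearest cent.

FOB price: SGD 7021.59

Not relevant to the conversion: origin terminal — on the seller under both CIF and FOB; already in the CIF price and stays in the FOB price.
From CIF to FOB, the seller no longer bears: freight, insurance.
FOB price = 16386.50 − 9091.83 − 273.08 = 7021.59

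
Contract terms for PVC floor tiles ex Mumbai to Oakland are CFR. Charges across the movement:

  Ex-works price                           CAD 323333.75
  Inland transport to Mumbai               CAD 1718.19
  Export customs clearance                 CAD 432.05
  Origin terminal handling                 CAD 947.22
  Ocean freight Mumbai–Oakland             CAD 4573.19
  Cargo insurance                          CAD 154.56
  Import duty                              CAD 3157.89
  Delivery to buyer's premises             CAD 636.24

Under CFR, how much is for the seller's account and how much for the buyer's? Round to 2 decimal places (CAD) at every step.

CFR: the seller pays costs through ocean freight to the destination port, but not insurance.
Seller's account: goods 323333.75 + inland to port 1718.19 + export clearance 432.05 + origin terminal 947.22 + freight 4573.19 = 331004.40
Buyer's account: insurance 154.56 + duty 3157.89 + delivery 636.24 = 3948.69

Seller: CAD 331004.40; buyer: CAD 3948.69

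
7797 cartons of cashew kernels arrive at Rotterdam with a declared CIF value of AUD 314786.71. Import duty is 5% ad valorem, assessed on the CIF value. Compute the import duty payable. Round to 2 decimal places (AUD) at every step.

Import duty: AUD 15739.34

Import duty = 314786.71 × 5% = 15739.34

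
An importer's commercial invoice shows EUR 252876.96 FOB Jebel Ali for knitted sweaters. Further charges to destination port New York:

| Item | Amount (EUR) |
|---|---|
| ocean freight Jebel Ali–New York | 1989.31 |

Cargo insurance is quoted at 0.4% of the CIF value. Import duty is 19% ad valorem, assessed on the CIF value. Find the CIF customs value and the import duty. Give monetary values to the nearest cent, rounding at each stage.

CIF value: EUR 255889.83; import duty: EUR 48619.07

Let C be the CIF value. C = FOB price + freight + 0.4% × C
C − 0.4% × C = 252876.96 + 1989.31
0.996 × C = 254866.27
C = 254866.27 / 0.996 = 255889.83
Insurance premium = 0.4% × 255889.83 = 1023.56
Import duty = 255889.83 × 19% = 48619.07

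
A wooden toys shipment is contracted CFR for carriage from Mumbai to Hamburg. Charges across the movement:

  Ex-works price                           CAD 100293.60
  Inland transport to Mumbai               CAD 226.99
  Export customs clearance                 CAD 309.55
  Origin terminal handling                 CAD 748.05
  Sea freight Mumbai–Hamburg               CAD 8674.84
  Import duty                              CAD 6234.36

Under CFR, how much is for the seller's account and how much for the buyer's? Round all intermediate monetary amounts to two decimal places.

Seller: CAD 110253.03; buyer: CAD 6234.36

CFR: the seller pays costs through ocean freight to the destination port, but not insurance.
Seller's account: goods 100293.60 + inland to port 226.99 + export clearance 309.55 + origin terminal 748.05 + freight 8674.84 = 110253.03
Buyer's account: duty 6234.36 = 6234.36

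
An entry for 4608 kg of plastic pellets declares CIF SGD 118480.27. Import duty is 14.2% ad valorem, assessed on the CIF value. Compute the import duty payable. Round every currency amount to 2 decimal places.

Import duty = 118480.27 × 14.2% = 16824.20

Import duty: SGD 16824.20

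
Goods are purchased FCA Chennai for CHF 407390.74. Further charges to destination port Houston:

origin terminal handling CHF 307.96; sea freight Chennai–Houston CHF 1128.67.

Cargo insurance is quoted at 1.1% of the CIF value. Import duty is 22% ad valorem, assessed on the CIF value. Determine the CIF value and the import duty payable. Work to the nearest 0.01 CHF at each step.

CIF value: CHF 413374.49; import duty: CHF 90942.39

Let C be the CIF value. C = FCA price + pre-shipment costs + freight + 1.1% × C
C − 1.1% × C = 407390.74 + 307.96 + 1128.67
0.989 × C = 408827.37
C = 408827.37 / 0.989 = 413374.49
Insurance premium = 1.1% × 413374.49 = 4547.12
Import duty = 413374.49 × 22% = 90942.39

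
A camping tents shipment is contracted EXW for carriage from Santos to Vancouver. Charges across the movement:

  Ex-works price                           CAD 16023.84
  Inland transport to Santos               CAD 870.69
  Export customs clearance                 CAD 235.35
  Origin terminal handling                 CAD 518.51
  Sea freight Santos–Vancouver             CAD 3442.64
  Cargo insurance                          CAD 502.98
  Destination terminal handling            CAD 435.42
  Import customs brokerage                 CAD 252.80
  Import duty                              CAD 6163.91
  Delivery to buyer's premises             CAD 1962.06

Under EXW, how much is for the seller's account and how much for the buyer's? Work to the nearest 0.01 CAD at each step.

Seller: CAD 16023.84; buyer: CAD 14384.36

EXW: the seller makes goods available at their premises; the buyer bears all onward costs.
Seller's account: goods 16023.84 = 16023.84
Buyer's account: inland to port 870.69 + export clearance 235.35 + origin terminal 518.51 + freight 3442.64 + insurance 502.98 + destination terminal 435.42 + brokerage 252.80 + duty 6163.91 + delivery 1962.06 = 14384.36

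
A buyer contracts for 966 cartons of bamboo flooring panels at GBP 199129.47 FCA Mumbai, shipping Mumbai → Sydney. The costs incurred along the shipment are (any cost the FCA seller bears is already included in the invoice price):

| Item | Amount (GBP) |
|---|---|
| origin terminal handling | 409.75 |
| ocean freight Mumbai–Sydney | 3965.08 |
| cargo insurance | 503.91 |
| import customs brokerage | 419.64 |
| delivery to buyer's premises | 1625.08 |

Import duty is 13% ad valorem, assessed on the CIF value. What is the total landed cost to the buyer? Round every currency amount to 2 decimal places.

FCA: the seller delivers export-cleared goods to the carrier; the buyer bears costs from that point.
CIF value = FCA price + origin terminal + freight + insurance = 199129.47 + 409.75 + 3965.08 + 503.91 = 204008.21
Import duty = 204008.21 × 13% = 26521.07
Buyer bears: origin terminal 409.75 + freight 3965.08 + insurance 503.91 + brokerage 419.64 + delivery 1625.08 + duty 26521.07 = 33444.53
Landed cost = invoice 199129.47 + 33444.53 = 232574.00

Total landed cost: GBP 232574.00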